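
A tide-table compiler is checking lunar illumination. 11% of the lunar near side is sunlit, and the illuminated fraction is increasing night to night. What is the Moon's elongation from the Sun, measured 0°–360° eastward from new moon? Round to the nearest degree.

From f = (1 − cos θ)/2: cos θ = 1 − 2×0.11 = 0.780; arccos → 38.7°.
Waxing ⇒ before full, so θ = 38.7°.

39°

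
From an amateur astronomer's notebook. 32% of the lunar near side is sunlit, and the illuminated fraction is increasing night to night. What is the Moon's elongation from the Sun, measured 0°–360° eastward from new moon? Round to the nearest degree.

69°

cos θ = 1 − 2f = 0.360, giving a principal value of 68.9°.
Waxing ⇒ before full, so θ = 68.9°.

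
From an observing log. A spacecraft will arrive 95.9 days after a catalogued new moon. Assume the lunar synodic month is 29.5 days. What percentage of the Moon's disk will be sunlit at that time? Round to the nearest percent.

50%

Reduce mod P: 95.9 − 3×29.5 = 7.40 d into the current lunation.
Elongation θ = 360° × 7.40/29.5 ≈ 90.3°.
cos 90.3° = (-0.005), so f = (1 − (-0.005))/2 = 0.503, so 50%.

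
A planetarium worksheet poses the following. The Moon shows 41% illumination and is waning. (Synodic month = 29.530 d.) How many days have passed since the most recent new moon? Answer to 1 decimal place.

cos θ = 1 − 2f = 0.180, giving a principal value of 79.6°.
Waning ⇒ past full, so θ = 360° − 79.6° = 280.4°.
That fraction of the synodic month is 280.4/360 × 29.530 d ≈ 23.00 d.

23.0 days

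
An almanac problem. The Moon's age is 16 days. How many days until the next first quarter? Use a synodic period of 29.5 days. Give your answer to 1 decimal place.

20.9 days

First quarter occurs at elongation 90°, i.e. at age 29.5 × 90/360 = 7.375 d.
Already past this cycle's first quarter; the next is at 7.375 + 29.5 = 36.875 d, so 36.875 − 16 = 20.875 days.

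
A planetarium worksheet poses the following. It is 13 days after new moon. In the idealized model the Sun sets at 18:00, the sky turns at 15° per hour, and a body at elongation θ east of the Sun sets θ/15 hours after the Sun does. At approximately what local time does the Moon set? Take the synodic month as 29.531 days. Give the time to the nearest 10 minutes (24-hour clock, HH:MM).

Phase angle: θ = 360°·(13 d)/(29.531 d) = 158.5°.
The Moon trails the Sun by θ/15 = 158.5/15 ≈ 10.57 hours.
18:00 + 10.565 h ≈ 04:34 → 04:30 to the nearest ten minutes.

04:30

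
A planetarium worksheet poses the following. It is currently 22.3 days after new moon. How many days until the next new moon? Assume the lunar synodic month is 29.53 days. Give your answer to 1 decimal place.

7.2 days

One full lunation from the last new moon is 29.53 d; remaining = 29.53 − 22.3 = 7.230 d.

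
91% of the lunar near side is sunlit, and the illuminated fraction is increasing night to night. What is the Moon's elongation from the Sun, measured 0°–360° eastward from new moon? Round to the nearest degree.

From f = (1 − cos θ)/2: cos θ = 1 − 2×0.91 = -0.820; arccos → 145.1°.
The Moon is waxing (0°–180°), so θ = 145.1° directly.

145°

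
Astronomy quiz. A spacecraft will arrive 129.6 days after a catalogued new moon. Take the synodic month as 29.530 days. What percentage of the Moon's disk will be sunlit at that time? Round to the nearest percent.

129.6 d spans 4 complete synodic months (4 × 29.530 = 118.12 d) plus 11.48 d.
Elongation θ = 360° × 11.48/29.530 ≈ 140.0°.
With cos θ = (-0.766), the lit fraction is (1 − (-0.766))/2 ≈ 0.883, so 88%.

88%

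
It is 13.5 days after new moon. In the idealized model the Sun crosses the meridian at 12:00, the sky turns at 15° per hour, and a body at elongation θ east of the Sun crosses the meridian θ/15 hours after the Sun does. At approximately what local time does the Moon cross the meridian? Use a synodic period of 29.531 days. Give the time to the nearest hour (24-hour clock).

Elongation θ = 360° × 13.5/29.531 ≈ 164.6°.
At 15° of sky rotation per hour, 164.6° corresponds to a 10.97 h lag.
12:00 + 10.97 h ≈ 22:58 → 23:00 to the nearest hour.

23:00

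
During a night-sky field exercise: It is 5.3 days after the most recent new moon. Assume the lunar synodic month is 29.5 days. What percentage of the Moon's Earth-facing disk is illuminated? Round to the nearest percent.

29%

The Moon has covered 5.3/29.5 of its cycle, so θ ≈ 360° × 5.3/29.5 = 64.7°.
cos 64.7° = 0.428, so f = (1 − 0.428)/2 = 0.286, so 29%.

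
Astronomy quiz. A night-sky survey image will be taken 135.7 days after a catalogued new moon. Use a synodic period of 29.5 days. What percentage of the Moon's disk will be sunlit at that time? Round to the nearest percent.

90%

135.7/29.5 = 4.600 lunations, so 4 complete cycles and 17.70 d into the next.
The Moon has covered 17.70/29.5 of its cycle, so θ ≈ 360° × 17.70/29.5 = 216.0°.
Illuminated fraction = (1 − cos 216.0°)/2 = (1 − (-0.809))/2 ≈ 0.905, so 90%.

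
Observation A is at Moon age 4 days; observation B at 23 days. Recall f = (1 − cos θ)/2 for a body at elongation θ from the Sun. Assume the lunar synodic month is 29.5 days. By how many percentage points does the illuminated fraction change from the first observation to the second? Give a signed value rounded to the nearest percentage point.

θ₁ = 360° × 4/29.5 = 48.8°, f₁ = (1 − cos θ₁)/2 = 0.171.
θ₂ = 360° × 23/29.5 = 280.7°, f₂ = (1 − cos θ₂)/2 = 0.407.
Change = f₂ − f₁ = +0.237 → +24 percentage points.

+24 pp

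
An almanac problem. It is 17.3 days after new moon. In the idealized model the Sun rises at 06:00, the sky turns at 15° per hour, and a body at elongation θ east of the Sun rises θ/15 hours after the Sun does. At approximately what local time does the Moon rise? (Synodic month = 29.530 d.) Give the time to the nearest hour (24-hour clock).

20:00

The Moon has covered 17.3/29.530 of its cycle, so θ ≈ 360° × 17.3/29.530 = 210.9°.
At 15° of sky rotation per hour, 210.9° corresponds to a 14.06 h lag.
06:00 + 14.06 h ≈ 20:04 → 20:00 to the nearest hour.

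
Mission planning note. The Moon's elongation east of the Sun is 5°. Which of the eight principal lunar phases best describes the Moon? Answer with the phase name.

new moon

5° lies in the new moon sector of the 8-phase cycle.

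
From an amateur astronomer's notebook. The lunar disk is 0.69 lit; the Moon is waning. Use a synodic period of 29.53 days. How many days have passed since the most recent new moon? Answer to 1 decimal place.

20.3 days

cos θ = 1 − 2f = -0.380, giving a principal value of 112.3°.
Waning ⇒ past full, so θ = 360° − 112.3° = 247.7°.
Age = 29.53 × 247.7°/360° ≈ 20.32 days.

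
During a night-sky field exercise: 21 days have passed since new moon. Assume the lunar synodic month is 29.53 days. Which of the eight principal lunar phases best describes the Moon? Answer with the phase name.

last quarter

At 21/29.53 of the cycle, θ ≈ 256° — the last quarter range.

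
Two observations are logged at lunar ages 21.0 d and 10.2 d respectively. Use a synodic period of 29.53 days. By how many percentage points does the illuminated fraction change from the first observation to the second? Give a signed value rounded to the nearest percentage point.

First observation: θ = 360°·21.0/29.53 = 256.0°, so f = 0.621.
Second observation: θ = 124.3°, f = 0.782.
Δf = 0.782 − 0.621 = +0.161, i.e. +16 pp.

+16 percentage points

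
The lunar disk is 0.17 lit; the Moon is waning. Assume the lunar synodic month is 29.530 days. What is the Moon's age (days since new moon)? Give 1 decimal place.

25.5 days

cos θ = 1 − 2f = 0.660, giving a principal value of 48.7°.
A waning Moon lies in 180°–360°, so θ = 360° − 48.7° = 311.3°.
At 360°/29.530 d per day, 311.3° corresponds to 25.54 days.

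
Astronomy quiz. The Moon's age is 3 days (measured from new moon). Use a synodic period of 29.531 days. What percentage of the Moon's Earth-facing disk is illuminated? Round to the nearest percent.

10%

The Moon has covered 3/29.531 of its cycle, so θ ≈ 360° × 3/29.531 = 36.6°.
cos 36.6° = 0.803, so f = (1 − 0.803)/2 = 0.098, so 10%.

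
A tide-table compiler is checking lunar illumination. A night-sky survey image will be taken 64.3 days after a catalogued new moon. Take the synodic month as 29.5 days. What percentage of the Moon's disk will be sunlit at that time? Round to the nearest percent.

29%

64.3 d spans 2 complete synodic months (2 × 29.5 = 59.00 d) plus 5.30 d.
The Moon has covered 5.30/29.5 of its cycle, so θ ≈ 360° × 5.30/29.5 = 64.7°.
Illuminated fraction = (1 − cos 64.7°)/2 = (1 − 0.428)/2 ≈ 0.286, so 29%.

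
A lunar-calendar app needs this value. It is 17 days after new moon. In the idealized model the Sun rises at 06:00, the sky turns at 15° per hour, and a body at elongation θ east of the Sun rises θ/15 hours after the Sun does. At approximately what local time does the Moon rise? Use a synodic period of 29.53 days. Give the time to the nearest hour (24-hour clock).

Phase angle: θ = 360°·(17 d)/(29.53 d) = 207.2°.
Delay after the Sun = 207.2° / (15°/h) ≈ 13.82 h.
06:00 + 13.82 h ≈ 19:49 → 20:00 to the nearest hour.

20:00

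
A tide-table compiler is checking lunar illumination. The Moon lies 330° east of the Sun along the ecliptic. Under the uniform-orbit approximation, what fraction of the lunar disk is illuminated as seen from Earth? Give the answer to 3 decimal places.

0.067

Half-versine of 330°: (1 − 0.866)/2 = 0.067.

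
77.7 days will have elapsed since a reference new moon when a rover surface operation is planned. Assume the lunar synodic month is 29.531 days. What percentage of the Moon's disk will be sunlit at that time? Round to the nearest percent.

84%

77.7/29.531 = 2.631 lunations, so 2 complete cycles and 18.64 d into the next.
The Moon has covered 18.64/29.531 of its cycle, so θ ≈ 360° × 18.64/29.531 = 227.2°.
cos 227.2° = (-0.679), so f = (1 − (-0.679))/2 = 0.840, so 84%.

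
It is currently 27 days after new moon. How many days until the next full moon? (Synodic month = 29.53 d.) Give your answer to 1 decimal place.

Full moon is 0.5 of the way through the cycle: age 0.5 × 29.53 = 14.765 d.
This lunation's full moon (14.765 d) has passed, so add one period: 44.295 − 27 = 17.295 days.

17.3 days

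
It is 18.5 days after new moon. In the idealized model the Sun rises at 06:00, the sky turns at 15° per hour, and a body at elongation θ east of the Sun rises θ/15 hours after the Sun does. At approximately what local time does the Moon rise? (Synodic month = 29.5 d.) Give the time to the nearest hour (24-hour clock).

21:00

The Moon has covered 18.5/29.5 of its cycle, so θ ≈ 360° × 18.5/29.5 = 225.8°.
The Moon trails the Sun by θ/15 = 225.8/15 ≈ 15.05 hours.
06:00 + 15.05 h ≈ 21:03 → 21:00 to the nearest hour.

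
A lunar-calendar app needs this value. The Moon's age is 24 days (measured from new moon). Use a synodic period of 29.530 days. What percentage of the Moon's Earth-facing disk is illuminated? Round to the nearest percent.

31%

Phase angle: θ = 360°·(24 d)/(29.530 d) = 292.6°.
cos 292.6° = 0.384, so f = (1 − 0.384)/2 = 0.308, so 31%.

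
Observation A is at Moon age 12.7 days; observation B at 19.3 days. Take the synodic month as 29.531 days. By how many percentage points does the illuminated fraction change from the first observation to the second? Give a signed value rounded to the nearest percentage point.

First observation: θ = 360°·12.7/29.531 = 154.8°, so f = 0.952.
Second observation: θ = 235.3°, f = 0.785.
Δf = 0.785 − 0.952 = -0.168, i.e. -17 pp.

-17 pp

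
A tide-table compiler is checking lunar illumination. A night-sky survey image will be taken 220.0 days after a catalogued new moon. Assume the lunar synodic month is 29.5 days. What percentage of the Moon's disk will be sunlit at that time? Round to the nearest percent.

98%

220.0 d spans 7 complete synodic months (7 × 29.5 = 206.50 d) plus 13.50 d.
The Moon has covered 13.50/29.5 of its cycle, so θ ≈ 360° × 13.50/29.5 = 164.7°.
Illuminated fraction = (1 − cos 164.7°)/2 = (1 − (-0.965))/2 ≈ 0.982, so 98%.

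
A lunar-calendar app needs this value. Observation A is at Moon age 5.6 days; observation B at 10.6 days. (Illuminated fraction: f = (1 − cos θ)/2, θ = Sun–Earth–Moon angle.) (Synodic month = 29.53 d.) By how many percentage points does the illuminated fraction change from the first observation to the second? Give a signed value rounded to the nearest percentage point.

+50 percentage points

First observation: θ = 360°·5.6/29.53 = 68.3°, so f = 0.315.
Second observation: θ = 129.2°, f = 0.816.
Δf = 0.816 − 0.315 = +0.501, i.e. +50 pp.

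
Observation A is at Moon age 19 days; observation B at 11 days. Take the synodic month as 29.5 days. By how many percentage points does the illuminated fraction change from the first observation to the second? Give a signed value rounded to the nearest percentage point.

First observation: θ = 360°·19/29.5 = 231.9°, so f = 0.809.
Second observation: θ = 134.2°, f = 0.849.
Δf = 0.849 − 0.809 = +0.040, i.e. +4 pp.

+4 pp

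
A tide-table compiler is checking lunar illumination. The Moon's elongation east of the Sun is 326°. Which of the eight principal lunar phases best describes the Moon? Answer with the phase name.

waning crescent

The waning crescent sector spans roughly 292°–338°; 326° falls inside it.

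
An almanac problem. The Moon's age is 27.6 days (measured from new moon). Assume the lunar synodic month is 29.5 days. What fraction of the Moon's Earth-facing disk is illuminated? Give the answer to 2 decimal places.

0.04

Elongation θ = 360° × 27.6/29.5 ≈ 336.8°.
Illuminated fraction = (1 − cos 336.8°)/2 = (1 − 0.919)/2 ≈ 0.040.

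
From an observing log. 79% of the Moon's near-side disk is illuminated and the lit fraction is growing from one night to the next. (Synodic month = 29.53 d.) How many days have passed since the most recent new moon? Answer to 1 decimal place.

Invert f = (1 − cos θ)/2 to get cos θ = 1 − 2(0.79) = -0.580, hence θ₀ = arccos -0.580 = 125.5°.
The Moon is waxing (0°–180°), so θ = 125.5° directly.
Age = 29.53 × 125.5°/360° ≈ 10.29 days.

10.3 days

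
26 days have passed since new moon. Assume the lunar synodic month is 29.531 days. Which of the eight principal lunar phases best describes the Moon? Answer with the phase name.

At 26/29.531 of the cycle, θ ≈ 317° — the waning crescent range.

waning crescent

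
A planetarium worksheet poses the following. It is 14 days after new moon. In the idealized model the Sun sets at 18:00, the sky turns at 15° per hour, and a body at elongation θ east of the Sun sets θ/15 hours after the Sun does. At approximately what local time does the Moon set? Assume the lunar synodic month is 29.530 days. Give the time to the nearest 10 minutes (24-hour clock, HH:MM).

05:20

The Moon has covered 14/29.530 of its cycle, so θ ≈ 360° × 14/29.530 = 170.7°.
Delay after the Sun = 170.7° / (15°/h) ≈ 11.38 h.
18:00 + 11.378 h ≈ 05:23 → 05:20 to the nearest ten minutes.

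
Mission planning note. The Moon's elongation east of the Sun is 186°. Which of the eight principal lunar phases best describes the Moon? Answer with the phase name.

186° lies in the full moon sector of the 8-phase cycle.

full moon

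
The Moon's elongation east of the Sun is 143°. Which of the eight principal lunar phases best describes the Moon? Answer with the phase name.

143° lies in the waxing gibbous sector of the 8-phase cycle.

waxing gibbous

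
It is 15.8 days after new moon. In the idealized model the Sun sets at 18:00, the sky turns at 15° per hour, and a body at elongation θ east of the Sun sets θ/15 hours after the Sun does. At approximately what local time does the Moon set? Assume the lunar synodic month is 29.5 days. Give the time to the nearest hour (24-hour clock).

The Moon has covered 15.8/29.5 of its cycle, so θ ≈ 360° × 15.8/29.5 = 192.8°.
The Moon trails the Sun by θ/15 = 192.8/15 ≈ 12.85 hours.
18:00 + 12.85 h ≈ 06:51 → 07:00 to the nearest hour.

07:00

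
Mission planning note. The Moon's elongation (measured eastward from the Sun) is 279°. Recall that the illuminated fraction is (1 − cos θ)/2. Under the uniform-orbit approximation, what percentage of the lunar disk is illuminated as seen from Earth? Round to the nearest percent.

f = (1 − cos 279°)/2 = (1 − 0.156)/2 ≈ 0.422, i.e. 42%.

42%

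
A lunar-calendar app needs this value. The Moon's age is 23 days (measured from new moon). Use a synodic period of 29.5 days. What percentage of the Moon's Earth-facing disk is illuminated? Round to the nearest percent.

41%

The Moon has covered 23/29.5 of its cycle, so θ ≈ 360° × 23/29.5 = 280.7°.
cos 280.7° = 0.185, so f = (1 − 0.185)/2 = 0.407, so 41%.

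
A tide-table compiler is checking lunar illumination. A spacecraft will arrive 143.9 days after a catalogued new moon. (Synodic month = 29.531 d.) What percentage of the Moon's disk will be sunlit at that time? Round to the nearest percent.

143.9/29.531 = 4.873 lunations, so 4 complete cycles and 25.78 d into the next.
The Moon has covered 25.78/29.531 of its cycle, so θ ≈ 360° × 25.78/29.531 = 314.2°.
With cos θ = 0.697, the lit fraction is (1 − 0.697)/2 ≈ 0.151, so 15%.

15%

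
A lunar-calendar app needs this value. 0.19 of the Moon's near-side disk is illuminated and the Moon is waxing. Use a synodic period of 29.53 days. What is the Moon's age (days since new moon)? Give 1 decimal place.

4.2 days

From f = (1 − cos θ)/2: cos θ = 1 − 2×0.19 = 0.620; arccos → 51.7°.
Waxing ⇒ before full, so θ = 51.7°.
Age = 29.53 × 51.7°/360° ≈ 4.24 days.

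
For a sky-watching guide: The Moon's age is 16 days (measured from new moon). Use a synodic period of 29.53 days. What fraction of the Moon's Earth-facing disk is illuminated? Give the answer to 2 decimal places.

Phase angle: θ = 360°·(16 d)/(29.53 d) = 195.1°.
With cos θ = (-0.966), the lit fraction is (1 − (-0.966))/2 ≈ 0.983.

0.98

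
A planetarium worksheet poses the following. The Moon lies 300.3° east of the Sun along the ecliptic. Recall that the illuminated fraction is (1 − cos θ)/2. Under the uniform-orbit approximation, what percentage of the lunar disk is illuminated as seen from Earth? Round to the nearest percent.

25%

f = (1 − cos 300.3°)/2 = (1 − 0.505)/2 ≈ 0.248, i.e. 25%.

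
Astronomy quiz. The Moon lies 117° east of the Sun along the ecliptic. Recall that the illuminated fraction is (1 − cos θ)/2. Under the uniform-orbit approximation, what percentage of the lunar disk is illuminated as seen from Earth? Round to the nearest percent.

Half-versine of 117°: (1 − (-0.454))/2 = 0.727, i.e. 73%.

73%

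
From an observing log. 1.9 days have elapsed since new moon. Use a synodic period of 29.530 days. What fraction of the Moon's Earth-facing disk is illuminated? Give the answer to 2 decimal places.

0.04

Elongation θ = 360° × 1.9/29.530 ≈ 23.2°.
cos 23.2° = 0.919, so f = (1 − 0.919)/2 = 0.040.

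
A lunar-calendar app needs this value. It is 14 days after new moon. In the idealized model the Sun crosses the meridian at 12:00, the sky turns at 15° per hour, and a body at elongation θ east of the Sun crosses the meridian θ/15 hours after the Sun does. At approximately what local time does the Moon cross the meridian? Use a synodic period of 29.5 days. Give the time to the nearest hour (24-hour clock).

The Moon has covered 14/29.5 of its cycle, so θ ≈ 360° × 14/29.5 = 170.8°.
The Moon trails the Sun by θ/15 = 170.8/15 ≈ 11.39 hours.
12:00 + 11.39 h ≈ 23:23 → 23:00 to the nearest hour.

23:00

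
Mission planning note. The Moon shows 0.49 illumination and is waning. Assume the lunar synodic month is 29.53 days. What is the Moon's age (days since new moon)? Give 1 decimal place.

22.2 days

cos θ = 1 − 2f = 0.020, giving a principal value of 88.9°.
Since the Moon is past full (waning), take the reflex angle: θ = 360° − 88.9° = 271.1°.
At 360°/29.53 d per day, 271.1° corresponds to 22.24 days.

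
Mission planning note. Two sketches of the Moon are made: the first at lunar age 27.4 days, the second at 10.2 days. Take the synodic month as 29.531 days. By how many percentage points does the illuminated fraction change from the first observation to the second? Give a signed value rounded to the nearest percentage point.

First observation: θ = 360°·27.4/29.531 = 334.0°, so f = 0.051.
Second observation: θ = 124.3°, f = 0.782.
Δf = 0.782 − 0.051 = +0.732, i.e. +73 pp.

+73 pp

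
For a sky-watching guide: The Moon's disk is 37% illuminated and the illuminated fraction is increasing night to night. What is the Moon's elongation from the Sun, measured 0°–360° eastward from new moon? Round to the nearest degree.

75°

cos θ = 1 − 2f = 0.260, giving a principal value of 74.9°.
The Moon is waxing (0°–180°), so θ = 74.9° directly.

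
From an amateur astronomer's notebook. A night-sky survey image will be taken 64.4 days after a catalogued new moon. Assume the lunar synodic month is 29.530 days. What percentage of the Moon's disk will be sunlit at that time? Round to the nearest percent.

64.4/29.530 = 2.181 lunations, so 2 complete cycles and 5.34 d into the next.
The Moon has covered 5.34/29.530 of its cycle, so θ ≈ 360° × 5.34/29.530 = 65.1°.
Illuminated fraction = (1 − cos 65.1°)/2 = (1 − 0.421)/2 ≈ 0.289, so 29%.

29%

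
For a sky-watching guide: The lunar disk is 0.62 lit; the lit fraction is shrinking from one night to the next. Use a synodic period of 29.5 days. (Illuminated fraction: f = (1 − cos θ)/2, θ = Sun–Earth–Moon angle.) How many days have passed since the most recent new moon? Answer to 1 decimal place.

21.0 days

cos θ = 1 − 2f = -0.240, giving a principal value of 103.9°.
Since the Moon is past full (waning), take the reflex angle: θ = 360° − 103.9° = 256.1°.
That fraction of the synodic month is 256.1/360 × 29.5 d ≈ 20.99 d.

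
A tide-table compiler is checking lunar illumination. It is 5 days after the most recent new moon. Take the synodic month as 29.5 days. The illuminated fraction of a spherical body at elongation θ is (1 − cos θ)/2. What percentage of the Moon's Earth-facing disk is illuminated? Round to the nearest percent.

Phase angle: θ = 360°·(5 d)/(29.5 d) = 61.0°.
Illuminated fraction = (1 − cos 61.0°)/2 = (1 − 0.485)/2 ≈ 0.258, so 26%.

26%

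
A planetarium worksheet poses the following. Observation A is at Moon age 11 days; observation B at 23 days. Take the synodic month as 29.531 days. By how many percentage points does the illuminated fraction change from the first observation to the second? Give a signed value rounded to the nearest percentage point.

θ₁ = 360° × 11/29.531 = 134.1°, f₁ = (1 − cos θ₁)/2 = 0.848.
θ₂ = 360° × 23/29.531 = 280.4°, f₂ = (1 − cos θ₂)/2 = 0.410.
Change = f₂ − f₁ = -0.438 → -44 percentage points.

-44 pp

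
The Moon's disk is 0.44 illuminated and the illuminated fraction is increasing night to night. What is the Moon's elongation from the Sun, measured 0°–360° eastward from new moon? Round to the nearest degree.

From f = (1 − cos θ)/2: cos θ = 1 − 2×0.44 = 0.120; arccos → 83.1°.
Before full moon the principal value applies: θ = 83.1°.

83°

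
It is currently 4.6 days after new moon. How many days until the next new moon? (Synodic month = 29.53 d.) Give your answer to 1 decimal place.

24.9 days

One full lunation from the last new moon is 29.53 d; remaining = 29.53 − 4.6 = 24.930 d.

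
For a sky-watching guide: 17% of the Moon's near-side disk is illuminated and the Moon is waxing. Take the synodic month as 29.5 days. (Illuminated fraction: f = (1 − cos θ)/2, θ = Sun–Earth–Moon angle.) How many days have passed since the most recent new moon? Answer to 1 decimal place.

Invert f = (1 − cos θ)/2 to get cos θ = 1 − 2(0.17) = 0.660, hence θ₀ = arccos 0.660 = 48.7°.
Before full moon the principal value applies: θ = 48.7°.
Age = 29.5 × 48.7°/360° ≈ 3.99 days.

4.0 days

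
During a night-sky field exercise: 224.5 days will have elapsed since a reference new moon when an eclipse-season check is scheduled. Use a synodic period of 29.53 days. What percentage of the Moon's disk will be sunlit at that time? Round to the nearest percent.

224.5/29.53 = 7.602 lunations, so 7 complete cycles and 17.79 d into the next.
Phase angle: θ = 360°·(17.79 d)/(29.53 d) = 216.9°.
cos 216.9° = (-0.800), so f = (1 − (-0.800))/2 = 0.900, so 90%.

90%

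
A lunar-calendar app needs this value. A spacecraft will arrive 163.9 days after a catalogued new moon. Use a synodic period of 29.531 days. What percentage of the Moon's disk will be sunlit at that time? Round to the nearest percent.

98%

Reduce mod P: 163.9 − 5×29.531 = 16.25 d into the current lunation.
Phase angle: θ = 360°·(16.25 d)/(29.531 d) = 198.0°.
Illuminated fraction = (1 − cos 198.0°)/2 = (1 − (-0.951))/2 ≈ 0.975, so 98%.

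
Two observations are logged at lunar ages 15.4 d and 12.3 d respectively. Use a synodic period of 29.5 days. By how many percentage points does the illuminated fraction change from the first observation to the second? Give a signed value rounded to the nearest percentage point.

-6 percentage points

First observation: θ = 360°·15.4/29.5 = 187.9°, so f = 0.995.
Second observation: θ = 150.1°, f = 0.933.
Δf = 0.933 − 0.995 = -0.062, i.e. -6 pp.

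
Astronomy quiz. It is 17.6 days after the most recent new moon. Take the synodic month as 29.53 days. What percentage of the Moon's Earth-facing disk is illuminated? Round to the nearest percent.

Phase angle: θ = 360°·(17.6 d)/(29.53 d) = 214.6°.
cos 214.6° = (-0.824), so f = (1 − (-0.824))/2 = 0.912, so 91%.

91%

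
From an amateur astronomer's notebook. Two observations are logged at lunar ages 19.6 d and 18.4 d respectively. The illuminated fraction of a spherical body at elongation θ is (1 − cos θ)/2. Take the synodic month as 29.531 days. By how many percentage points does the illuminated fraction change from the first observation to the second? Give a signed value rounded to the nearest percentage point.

θ₁ = 360° × 19.6/29.531 = 238.9°, f₁ = (1 − cos θ₁)/2 = 0.758.
θ₂ = 360° × 18.4/29.531 = 224.3°, f₂ = (1 − cos θ₂)/2 = 0.858.
Change = f₂ − f₁ = +0.100 → +10 percentage points.

+10 pp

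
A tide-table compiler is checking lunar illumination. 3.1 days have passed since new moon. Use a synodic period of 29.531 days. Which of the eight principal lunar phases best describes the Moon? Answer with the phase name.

waxing crescent

At 3.1/29.531 of the cycle, θ ≈ 38° — the waxing crescent range.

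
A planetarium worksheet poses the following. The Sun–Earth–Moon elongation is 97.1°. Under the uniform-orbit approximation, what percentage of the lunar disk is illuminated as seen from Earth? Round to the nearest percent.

cos 97.1° = (-0.124), so f = (1 − (-0.124))/2 = 0.562, i.e. 56%.

56%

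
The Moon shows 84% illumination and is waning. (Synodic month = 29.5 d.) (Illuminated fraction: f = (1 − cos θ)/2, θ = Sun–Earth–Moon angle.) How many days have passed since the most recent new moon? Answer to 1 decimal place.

From f = (1 − cos θ)/2: cos θ = 1 − 2×0.84 = -0.680; arccos → 132.8°.
A waning Moon lies in 180°–360°, so θ = 360° − 132.8° = 227.2°.
That fraction of the synodic month is 227.2/360 × 29.5 d ≈ 18.61 d.

18.6 days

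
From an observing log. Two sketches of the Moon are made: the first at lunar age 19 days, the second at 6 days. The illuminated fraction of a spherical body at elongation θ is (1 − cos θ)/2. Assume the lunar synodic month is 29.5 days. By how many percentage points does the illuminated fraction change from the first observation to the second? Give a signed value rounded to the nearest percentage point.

-45 percentage points

θ₁ = 360° × 19/29.5 = 231.9°, f₁ = (1 − cos θ₁)/2 = 0.809.
θ₂ = 360° × 6/29.5 = 73.2°, f₂ = (1 − cos θ₂)/2 = 0.356.
Change = f₂ − f₁ = -0.453 → -45 percentage points.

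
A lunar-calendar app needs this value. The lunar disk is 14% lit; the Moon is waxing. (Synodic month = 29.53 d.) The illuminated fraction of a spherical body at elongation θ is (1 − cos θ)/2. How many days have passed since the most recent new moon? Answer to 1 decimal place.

Invert f = (1 − cos θ)/2 to get cos θ = 1 − 2(0.14) = 0.720, hence θ₀ = arccos 0.720 = 43.9°.
Before full moon the principal value applies: θ = 43.9°.
At 360°/29.53 d per day, 43.9° corresponds to 3.60 days.

3.6 days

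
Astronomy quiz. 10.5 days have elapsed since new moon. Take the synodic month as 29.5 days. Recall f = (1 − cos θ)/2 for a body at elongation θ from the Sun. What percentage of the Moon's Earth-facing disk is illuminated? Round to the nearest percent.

Elongation θ = 360° × 10.5/29.5 ≈ 128.1°.
cos 128.1° = (-0.618), so f = (1 − (-0.618))/2 = 0.809, so 81%.

81%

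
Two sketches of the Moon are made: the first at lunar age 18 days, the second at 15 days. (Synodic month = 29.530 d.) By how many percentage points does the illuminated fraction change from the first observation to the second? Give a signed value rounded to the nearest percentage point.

First observation: θ = 360°·18/29.530 = 219.4°, so f = 0.886.
Second observation: θ = 182.9°, f = 0.999.
Δf = 0.999 − 0.886 = +0.113, i.e. +11 pp.

+11 percentage points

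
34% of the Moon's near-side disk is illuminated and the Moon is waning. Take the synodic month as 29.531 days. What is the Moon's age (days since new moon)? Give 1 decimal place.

From f = (1 − cos θ)/2: cos θ = 1 − 2×0.34 = 0.320; arccos → 71.3°.
Waning ⇒ past full, so θ = 360° − 71.3° = 288.7°.
That fraction of the synodic month is 288.7/360 × 29.531 d ≈ 23.68 d.

23.7 days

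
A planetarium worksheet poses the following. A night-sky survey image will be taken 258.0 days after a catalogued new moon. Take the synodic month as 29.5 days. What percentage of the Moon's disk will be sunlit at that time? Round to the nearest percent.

258.0 d spans 8 complete synodic months (8 × 29.5 = 236.00 d) plus 22.00 d.
The Moon has covered 22.00/29.5 of its cycle, so θ ≈ 360° × 22.00/29.5 = 268.5°.
With cos θ = (-0.027), the lit fraction is (1 − (-0.027))/2 ≈ 0.513, so 51%.

51%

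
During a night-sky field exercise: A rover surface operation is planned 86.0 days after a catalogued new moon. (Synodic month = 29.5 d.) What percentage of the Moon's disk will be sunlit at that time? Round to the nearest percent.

7%

86.0 d spans 2 complete synodic months (2 × 29.5 = 59.00 d) plus 27.00 d.
Phase angle: θ = 360°·(27.00 d)/(29.5 d) = 329.5°.
cos 329.5° = 0.862, so f = (1 − 0.862)/2 = 0.069, so 7%.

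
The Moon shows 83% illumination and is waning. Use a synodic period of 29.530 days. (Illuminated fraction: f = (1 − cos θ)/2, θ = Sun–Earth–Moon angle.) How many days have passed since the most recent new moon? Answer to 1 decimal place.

Invert f = (1 − cos θ)/2 to get cos θ = 1 − 2(0.83) = -0.660, hence θ₀ = arccos -0.660 = 131.3°.
Since the Moon is past full (waning), take the reflex angle: θ = 360° − 131.3° = 228.7°.
Age = 29.530 × 228.7°/360° ≈ 18.76 days.

18.8 days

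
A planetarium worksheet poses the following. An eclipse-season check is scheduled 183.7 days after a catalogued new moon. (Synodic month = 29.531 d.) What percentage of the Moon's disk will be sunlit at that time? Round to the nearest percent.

Reduce mod P: 183.7 − 6×29.531 = 6.51 d into the current lunation.
The Moon has covered 6.51/29.531 of its cycle, so θ ≈ 360° × 6.51/29.531 = 79.4°.
With cos θ = 0.184, the lit fraction is (1 − 0.184)/2 ≈ 0.408, so 41%.

41%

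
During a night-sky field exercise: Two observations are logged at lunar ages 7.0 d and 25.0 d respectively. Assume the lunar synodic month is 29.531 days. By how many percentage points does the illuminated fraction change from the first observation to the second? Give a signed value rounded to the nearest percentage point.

-24 pp

θ₁ = 360° × 7.0/29.531 = 85.3°, f₁ = (1 − cos θ₁)/2 = 0.459.
θ₂ = 360° × 25.0/29.531 = 304.8°, f₂ = (1 − cos θ₂)/2 = 0.215.
Change = f₂ − f₁ = -0.244 → -24 percentage points.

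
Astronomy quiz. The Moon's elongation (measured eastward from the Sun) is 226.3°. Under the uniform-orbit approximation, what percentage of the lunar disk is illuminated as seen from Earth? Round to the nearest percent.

85%

f = (1 − cos 226.3°)/2 = (1 − (-0.691))/2 ≈ 0.845, i.e. 85%.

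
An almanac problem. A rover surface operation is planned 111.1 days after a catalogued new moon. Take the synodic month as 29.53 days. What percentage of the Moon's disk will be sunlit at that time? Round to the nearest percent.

111.1/29.53 = 3.762 lunations, so 3 complete cycles and 22.51 d into the next.
Phase angle: θ = 360°·(22.51 d)/(29.53 d) = 274.4°.
With cos θ = 0.077, the lit fraction is (1 − 0.077)/2 ≈ 0.461, so 46%.

46%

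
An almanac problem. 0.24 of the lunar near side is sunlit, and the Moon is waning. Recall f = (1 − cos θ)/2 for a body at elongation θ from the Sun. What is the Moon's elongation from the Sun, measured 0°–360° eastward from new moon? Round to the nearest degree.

From f = (1 − cos θ)/2: cos θ = 1 − 2×0.24 = 0.520; arccos → 58.7°.
Waning ⇒ past full, so θ = 360° − 58.7° = 301.3°.

301°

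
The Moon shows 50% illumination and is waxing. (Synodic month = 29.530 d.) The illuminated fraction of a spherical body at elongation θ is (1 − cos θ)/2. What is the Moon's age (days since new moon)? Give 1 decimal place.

Invert f = (1 − cos θ)/2 to get cos θ = 1 − 2(0.50) = 0.000, hence θ₀ = arccos 0.000 = 90.0°.
Before full moon the principal value applies: θ = 90.0°.
At 360°/29.530 d per day, 90.0° corresponds to 7.38 days.

7.4 days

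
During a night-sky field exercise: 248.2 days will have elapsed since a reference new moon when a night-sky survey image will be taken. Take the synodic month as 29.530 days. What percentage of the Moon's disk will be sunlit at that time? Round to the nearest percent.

248.2 d spans 8 complete synodic months (8 × 29.530 = 236.24 d) plus 11.96 d.
The Moon has covered 11.96/29.530 of its cycle, so θ ≈ 360° × 11.96/29.530 = 145.8°.
cos 145.8° = (-0.827), so f = (1 − (-0.827))/2 = 0.914, so 91%.

91%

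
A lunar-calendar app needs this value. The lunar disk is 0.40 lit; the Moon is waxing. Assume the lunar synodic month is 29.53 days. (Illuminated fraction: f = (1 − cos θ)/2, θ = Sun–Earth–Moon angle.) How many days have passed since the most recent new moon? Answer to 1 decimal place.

cos θ = 1 − 2f = 0.200, giving a principal value of 78.5°.
Before full moon the principal value applies: θ = 78.5°.
Age = 29.53 × 78.5°/360° ≈ 6.44 days.

6.4 days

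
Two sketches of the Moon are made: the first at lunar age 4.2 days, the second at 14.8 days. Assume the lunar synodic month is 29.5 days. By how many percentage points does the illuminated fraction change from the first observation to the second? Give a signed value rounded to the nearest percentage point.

First observation: θ = 360°·4.2/29.5 = 51.3°, so f = 0.187.
Second observation: θ = 180.6°, f = 1.000.
Δf = 1.000 − 0.187 = +0.813, i.e. +81 pp.

+81 pp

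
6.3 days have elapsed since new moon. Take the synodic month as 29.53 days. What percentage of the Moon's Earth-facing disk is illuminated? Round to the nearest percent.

The Moon has covered 6.3/29.53 of its cycle, so θ ≈ 360° × 6.3/29.53 = 76.8°.
cos 76.8° = 0.228, so f = (1 − 0.228)/2 = 0.386, so 39%.

39%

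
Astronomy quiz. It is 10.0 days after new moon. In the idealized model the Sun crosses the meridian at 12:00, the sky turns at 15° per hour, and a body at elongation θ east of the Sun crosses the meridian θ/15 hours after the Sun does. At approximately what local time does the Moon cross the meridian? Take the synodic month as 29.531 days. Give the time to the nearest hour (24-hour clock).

The Moon has covered 10.0/29.531 of its cycle, so θ ≈ 360° × 10.0/29.531 = 121.9°.
At 15° of sky rotation per hour, 121.9° corresponds to a 8.13 h lag.
12:00 + 8.13 h ≈ 20:08 → 20:00 to the nearest hour.

20:00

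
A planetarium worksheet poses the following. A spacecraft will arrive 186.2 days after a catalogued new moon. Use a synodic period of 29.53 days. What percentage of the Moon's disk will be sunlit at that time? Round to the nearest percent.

186.2 d spans 6 complete synodic months (6 × 29.53 = 177.18 d) plus 9.02 d.
Elongation θ = 360° × 9.02/29.53 ≈ 110.0°.
cos 110.0° = (-0.341), so f = (1 − (-0.341))/2 = 0.671, so 67%.

67%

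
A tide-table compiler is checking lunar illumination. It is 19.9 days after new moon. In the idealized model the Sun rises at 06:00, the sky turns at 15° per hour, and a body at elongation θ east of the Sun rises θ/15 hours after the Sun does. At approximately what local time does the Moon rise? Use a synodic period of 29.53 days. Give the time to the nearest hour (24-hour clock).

22:00

Elongation θ = 360° × 19.9/29.53 ≈ 242.6°.
Delay after the Sun = 242.6° / (15°/h) ≈ 16.17 h.
06:00 + 16.17 h ≈ 22:10 → 22:00 to the nearest hour.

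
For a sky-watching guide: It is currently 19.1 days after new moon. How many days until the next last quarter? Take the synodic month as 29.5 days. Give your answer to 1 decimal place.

Last quarter occurs at elongation 270°, i.e. at age 29.5 × 270/360 = 22.125 d.
That is 22.125 − 19.1 = 3.025 days ahead.

3.0 days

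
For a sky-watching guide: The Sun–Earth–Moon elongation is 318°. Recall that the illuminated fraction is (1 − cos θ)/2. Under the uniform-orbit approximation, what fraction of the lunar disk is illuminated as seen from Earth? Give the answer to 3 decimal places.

Half-versine of 318°: (1 − 0.743)/2 = 0.128.

0.128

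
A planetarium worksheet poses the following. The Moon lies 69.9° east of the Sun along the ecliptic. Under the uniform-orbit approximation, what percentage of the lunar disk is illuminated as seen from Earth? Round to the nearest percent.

cos 69.9° = 0.344, so f = (1 − 0.344)/2 = 0.328, i.e. 33%.

33%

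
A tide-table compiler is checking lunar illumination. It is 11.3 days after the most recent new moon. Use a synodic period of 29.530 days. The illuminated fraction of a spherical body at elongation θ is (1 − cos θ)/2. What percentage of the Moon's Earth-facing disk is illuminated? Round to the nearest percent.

Phase angle: θ = 360°·(11.3 d)/(29.530 d) = 137.8°.
cos 137.8° = (-0.740), so f = (1 − (-0.740))/2 = 0.870, so 87%.

87%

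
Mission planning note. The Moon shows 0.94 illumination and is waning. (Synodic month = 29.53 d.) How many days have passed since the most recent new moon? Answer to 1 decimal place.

cos θ = 1 − 2f = -0.880, giving a principal value of 151.6°.
Since the Moon is past full (waning), take the reflex angle: θ = 360° − 151.6° = 208.4°.
Age = 29.53 × 208.4°/360° ≈ 17.09 days.

17.1 days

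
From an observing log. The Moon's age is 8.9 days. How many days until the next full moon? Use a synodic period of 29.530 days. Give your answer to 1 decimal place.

5.9 days

Full moon is 0.5 of the way through the cycle: age 0.5 × 29.530 = 14.765 d.
That is 14.765 − 8.9 = 5.865 days ahead.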